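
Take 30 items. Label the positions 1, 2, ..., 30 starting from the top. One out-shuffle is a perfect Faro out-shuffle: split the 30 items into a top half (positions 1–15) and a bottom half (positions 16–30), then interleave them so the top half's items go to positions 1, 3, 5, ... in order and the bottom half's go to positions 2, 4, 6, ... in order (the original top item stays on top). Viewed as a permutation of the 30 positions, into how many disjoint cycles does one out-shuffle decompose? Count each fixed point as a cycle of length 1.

3

Trace each unvisited position around until it returns:
(1) (2 3 5 9 17 4 ... len 28) (30)
3 cycles in total.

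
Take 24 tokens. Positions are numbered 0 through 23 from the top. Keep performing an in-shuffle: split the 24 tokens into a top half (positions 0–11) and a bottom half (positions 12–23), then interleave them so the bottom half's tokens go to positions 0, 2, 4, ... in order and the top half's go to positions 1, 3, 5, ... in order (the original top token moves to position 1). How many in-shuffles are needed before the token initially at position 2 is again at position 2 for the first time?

20

Follow position 2 under repeated in-shuffles:
2 → 5 → 11 → 23 → 22 → 20 → 16 → 8 → 17 → 10 → 21 → 18 → 12 → 0 → 1 → 3 → 7 → 15 → 6 → 13 → 2
It first returns after 20 in-shuffles.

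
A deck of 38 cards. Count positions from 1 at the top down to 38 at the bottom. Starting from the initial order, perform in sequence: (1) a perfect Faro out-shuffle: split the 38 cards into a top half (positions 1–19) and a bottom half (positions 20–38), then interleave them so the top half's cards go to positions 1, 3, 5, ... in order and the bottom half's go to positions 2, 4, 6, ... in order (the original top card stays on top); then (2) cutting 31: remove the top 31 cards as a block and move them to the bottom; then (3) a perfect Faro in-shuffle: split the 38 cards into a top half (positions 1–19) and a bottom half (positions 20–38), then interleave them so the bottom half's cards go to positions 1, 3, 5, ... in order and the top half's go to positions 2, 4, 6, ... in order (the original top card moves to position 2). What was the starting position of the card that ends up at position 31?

33

Undo the operations in reverse order, starting from position 31:
  undo op 3 (in-shuffle, from bottom half): 31 ← 35
  undo op 2 (cut 31): 35 ← 28
  undo op 1 (out-shuffle, from bottom half): 28 ← 33
So the card at position 31 came from original position 33.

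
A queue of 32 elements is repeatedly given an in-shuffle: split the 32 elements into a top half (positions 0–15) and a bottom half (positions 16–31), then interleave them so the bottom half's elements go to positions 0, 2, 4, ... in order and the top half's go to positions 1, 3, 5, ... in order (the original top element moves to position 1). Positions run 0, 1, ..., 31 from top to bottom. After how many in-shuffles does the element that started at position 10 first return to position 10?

Follow position 10 under repeated in-shuffles:
10 → 21 → 10
It first returns after 2 in-shuffles.

2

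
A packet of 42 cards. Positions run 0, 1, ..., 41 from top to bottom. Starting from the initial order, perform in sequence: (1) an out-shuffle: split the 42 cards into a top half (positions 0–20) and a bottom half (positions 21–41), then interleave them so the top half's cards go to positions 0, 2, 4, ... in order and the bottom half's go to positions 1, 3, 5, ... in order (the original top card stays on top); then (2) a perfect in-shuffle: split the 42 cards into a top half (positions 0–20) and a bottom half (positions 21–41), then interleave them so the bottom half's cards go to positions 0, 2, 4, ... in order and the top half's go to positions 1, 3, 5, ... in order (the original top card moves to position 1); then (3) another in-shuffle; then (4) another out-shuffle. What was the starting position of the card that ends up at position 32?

Undo the operations in reverse order, starting from position 32:
  undo op 4 (out-shuffle, from top half): 32 ← 16
  undo op 3 (in-shuffle, from bottom half): 16 ← 29
  undo op 2 (in-shuffle, from top half): 29 ← 14
  undo op 1 (out-shuffle, from top half): 14 ← 7
So the card at position 32 came from original position 7.

7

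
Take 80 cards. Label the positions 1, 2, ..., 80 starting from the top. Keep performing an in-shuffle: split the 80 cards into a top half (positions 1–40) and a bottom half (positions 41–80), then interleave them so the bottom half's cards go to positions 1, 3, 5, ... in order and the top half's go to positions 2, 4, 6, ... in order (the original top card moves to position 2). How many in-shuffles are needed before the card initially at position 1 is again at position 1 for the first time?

54

Follow position 1 under repeated in-shuffles:
1 → 2 → 4 → 8 → 16 → 32 → 64 → 47 → ... → 1 (length 54)
It first returns after 54 in-shuffles.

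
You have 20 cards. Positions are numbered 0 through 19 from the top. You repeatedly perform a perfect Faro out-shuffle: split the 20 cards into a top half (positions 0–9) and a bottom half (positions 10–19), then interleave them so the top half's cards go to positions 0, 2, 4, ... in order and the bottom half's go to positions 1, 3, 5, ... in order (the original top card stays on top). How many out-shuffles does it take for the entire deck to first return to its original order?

The out-shuffle permutes the 20 positions with cycle lengths [1, 1, 18].
Every card is home exactly when every cycle has completed a whole number of laps, i.e. after lcm(1, 18) = 18 out-shuffles.

18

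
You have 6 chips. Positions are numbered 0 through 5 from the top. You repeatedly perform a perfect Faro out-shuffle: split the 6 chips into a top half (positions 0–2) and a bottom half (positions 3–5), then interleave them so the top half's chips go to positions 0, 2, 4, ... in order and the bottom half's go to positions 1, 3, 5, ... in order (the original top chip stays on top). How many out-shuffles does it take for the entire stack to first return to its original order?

4

The out-shuffle permutes the 6 positions with cycle lengths [1, 1, 4].
Every chip is home exactly when every cycle has completed a whole number of laps, i.e. after lcm(1, 4) = 4 out-shuffles.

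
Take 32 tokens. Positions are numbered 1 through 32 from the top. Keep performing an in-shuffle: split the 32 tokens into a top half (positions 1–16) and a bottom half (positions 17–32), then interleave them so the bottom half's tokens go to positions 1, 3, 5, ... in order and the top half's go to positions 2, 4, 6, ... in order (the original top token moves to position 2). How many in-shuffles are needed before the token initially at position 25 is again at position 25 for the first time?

10

Follow position 25 under repeated in-shuffles:
25 → 17 → 1 → 2 → 4 → 8 → 16 → 32 → 31 → 29 → 25
It first returns after 10 in-shuffles.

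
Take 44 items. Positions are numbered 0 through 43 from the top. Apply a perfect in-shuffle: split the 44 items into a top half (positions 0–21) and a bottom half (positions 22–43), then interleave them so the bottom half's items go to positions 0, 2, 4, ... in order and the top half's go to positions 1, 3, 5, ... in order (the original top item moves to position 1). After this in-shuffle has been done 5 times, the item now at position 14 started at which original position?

29

Work backwards from position 14, undoing one in-shuffle at a time:
14 ← 29 ← 14 ← 29 ← 14 ← 29
So the item now at position 14 started at position 29.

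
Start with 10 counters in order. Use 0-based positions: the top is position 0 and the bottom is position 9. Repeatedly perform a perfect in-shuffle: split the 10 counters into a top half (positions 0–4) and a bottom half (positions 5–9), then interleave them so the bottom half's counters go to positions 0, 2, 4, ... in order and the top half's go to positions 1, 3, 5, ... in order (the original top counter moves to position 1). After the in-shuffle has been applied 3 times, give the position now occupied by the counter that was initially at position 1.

4

Track the counter's position through each in-shuffle:
1 → 3 → 7 → 4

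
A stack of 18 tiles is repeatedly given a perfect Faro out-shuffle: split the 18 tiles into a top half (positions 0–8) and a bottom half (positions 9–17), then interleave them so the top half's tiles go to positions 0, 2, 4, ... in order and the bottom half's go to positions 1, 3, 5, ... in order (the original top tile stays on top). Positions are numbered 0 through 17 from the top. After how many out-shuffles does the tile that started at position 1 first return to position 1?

Follow position 1 under repeated out-shuffles:
1 → 2 → 4 → 8 → 16 → 15 → 13 → 9 → 1
It first returns after 8 out-shuffles.

8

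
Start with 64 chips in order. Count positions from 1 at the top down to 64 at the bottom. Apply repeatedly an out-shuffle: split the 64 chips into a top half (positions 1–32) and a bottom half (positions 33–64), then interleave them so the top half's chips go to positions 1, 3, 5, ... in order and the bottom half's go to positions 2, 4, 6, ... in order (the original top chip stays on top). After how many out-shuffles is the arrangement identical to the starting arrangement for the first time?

6

The out-shuffle permutes the 64 positions with cycle lengths [1, 1, 2, 3, 3, 6, 6, 6, 6, 6, 6, 6, 6, 6].
Every chip is home exactly when every cycle has completed a whole number of laps, i.e. after lcm(1, 2, 3, 6) = 6 out-shuffles.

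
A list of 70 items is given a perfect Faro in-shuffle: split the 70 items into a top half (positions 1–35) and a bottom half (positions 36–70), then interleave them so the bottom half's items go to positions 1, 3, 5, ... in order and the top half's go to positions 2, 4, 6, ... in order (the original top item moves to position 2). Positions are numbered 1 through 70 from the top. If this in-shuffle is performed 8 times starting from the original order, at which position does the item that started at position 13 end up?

Track the item's position through each in-shuffle:
13 → 26 → 52 → 33 → 66 → 61 → 51 → 31 → 62

62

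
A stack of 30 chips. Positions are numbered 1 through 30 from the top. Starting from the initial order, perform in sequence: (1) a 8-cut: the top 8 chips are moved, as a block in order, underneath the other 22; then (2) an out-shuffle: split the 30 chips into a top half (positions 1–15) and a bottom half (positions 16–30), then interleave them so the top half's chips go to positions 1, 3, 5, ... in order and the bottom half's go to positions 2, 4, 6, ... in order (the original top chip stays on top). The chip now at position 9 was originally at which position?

13

Undo the operations in reverse order, starting from position 9:
  undo op 2 (out-shuffle, from top half): 9 ← 5
  undo op 1 (cut 8): 5 ← 13
So the chip at position 9 came from original position 13.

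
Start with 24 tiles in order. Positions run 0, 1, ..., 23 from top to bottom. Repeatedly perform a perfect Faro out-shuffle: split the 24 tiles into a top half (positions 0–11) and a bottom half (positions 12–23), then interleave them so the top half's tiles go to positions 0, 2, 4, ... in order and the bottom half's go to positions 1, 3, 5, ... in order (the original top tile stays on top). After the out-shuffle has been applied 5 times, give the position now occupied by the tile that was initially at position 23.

23

Position 23 is a fixed point of every out-shuffle, so the tile never moves.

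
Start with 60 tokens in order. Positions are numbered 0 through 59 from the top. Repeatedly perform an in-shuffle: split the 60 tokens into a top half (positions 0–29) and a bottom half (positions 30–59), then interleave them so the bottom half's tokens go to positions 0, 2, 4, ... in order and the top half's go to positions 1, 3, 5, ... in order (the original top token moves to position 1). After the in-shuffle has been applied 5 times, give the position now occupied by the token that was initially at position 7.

Track the token's position through each in-shuffle:
7 → 15 → 31 → 2 → 5 → 11

11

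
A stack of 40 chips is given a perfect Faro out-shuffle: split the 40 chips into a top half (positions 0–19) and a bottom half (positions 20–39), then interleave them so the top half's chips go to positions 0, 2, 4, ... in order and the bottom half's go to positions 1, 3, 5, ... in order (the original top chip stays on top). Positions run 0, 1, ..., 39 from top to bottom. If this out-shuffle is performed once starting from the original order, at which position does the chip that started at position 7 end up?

Track the chip's position through each out-shuffle:
7 → 14

14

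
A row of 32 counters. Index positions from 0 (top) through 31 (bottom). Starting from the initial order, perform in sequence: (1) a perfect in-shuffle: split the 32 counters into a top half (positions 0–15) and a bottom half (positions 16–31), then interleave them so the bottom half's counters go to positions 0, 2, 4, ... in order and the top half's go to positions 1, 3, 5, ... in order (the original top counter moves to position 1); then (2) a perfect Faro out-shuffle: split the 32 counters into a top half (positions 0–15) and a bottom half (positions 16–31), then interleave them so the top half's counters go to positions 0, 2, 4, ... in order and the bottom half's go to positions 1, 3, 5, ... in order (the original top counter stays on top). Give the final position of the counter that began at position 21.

20

Track the counter from position 21 forward through each operation:
  after op 1 (in-shuffle): 21 → 10
  after op 2 (out-shuffle): 10 → 20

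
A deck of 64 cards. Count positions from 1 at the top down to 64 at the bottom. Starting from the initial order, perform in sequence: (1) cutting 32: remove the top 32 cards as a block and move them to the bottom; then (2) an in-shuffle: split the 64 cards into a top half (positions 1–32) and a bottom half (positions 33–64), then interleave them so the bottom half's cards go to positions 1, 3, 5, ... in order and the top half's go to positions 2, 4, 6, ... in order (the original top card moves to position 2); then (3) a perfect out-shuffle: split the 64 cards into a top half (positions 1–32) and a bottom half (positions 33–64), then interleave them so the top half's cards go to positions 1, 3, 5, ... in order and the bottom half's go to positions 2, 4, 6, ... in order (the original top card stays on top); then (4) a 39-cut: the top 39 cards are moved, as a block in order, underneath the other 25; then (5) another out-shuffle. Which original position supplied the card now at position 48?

40

Undo the operations in reverse order, starting from position 48:
  undo op 5 (out-shuffle, from bottom half): 48 ← 56
  undo op 4 (cut 39): 56 ← 31
  undo op 3 (out-shuffle, from top half): 31 ← 16
  undo op 2 (in-shuffle, from top half): 16 ← 8
  undo op 1 (cut 32): 8 ← 40
So the card at position 48 came from original position 40.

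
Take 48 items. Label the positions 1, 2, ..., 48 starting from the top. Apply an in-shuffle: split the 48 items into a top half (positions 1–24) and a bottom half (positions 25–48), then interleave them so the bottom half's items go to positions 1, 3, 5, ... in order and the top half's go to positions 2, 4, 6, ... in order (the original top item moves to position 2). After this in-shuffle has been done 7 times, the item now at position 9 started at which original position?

Work backwards from position 9, undoing one in-shuffle at a time:
9 ← 29 ← 39 ← 44 ← 22 ← 11 ← 30 ← 15
So the item now at position 9 started at position 15.

15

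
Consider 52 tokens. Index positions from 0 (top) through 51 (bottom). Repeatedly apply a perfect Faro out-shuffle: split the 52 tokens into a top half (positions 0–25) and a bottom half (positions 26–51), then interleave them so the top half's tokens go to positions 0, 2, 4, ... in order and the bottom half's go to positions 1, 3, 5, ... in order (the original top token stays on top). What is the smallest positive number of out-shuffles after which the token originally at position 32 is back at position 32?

Follow position 32 under repeated out-shuffles:
32 → 13 → 26 → 1 → 2 → 4 → 8 → 16 → 32
It first returns after 8 out-shuffles.

8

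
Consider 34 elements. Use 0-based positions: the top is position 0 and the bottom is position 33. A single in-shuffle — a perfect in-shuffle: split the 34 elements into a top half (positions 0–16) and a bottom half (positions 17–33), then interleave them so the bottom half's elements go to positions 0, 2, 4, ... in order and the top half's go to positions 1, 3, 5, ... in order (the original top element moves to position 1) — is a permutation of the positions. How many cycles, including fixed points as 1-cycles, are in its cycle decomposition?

5

Trace each unvisited position around until it returns:
(0 1 3 7 15 31 ... len 12) (2 5 11 23 12 25 ... len 12) (4 9 19) (6 13 27 20) (14 29 24)
5 cycles in total.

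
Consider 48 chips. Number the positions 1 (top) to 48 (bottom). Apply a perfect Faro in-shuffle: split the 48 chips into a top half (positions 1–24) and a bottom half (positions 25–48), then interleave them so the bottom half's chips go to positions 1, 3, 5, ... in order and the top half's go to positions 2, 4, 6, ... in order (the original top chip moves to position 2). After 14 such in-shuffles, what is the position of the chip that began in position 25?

9

Track position through each in-shuffle: 25 → 1 → 2 → 4 → 8 → ... (continuing for 14 shuffles total) → 9.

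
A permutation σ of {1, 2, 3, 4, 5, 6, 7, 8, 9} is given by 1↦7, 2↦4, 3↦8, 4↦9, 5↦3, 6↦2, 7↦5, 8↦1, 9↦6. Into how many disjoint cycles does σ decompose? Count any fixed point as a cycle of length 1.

Cycle decomposition: (1 7 5 3 8) (2 4 9 6).
2 cycles.

2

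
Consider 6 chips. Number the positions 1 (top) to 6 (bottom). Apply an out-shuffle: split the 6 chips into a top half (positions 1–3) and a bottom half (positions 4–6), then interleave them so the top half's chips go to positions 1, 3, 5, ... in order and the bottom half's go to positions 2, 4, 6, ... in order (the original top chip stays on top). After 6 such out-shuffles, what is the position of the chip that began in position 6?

Position 6 is a fixed point of every out-shuffle, so the chip never moves.

6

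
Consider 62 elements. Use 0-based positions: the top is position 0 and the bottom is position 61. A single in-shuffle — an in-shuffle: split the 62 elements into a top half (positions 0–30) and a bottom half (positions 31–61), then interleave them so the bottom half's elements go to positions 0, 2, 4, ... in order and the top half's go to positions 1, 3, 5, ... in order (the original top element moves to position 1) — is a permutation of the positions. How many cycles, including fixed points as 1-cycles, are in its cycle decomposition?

Trace each unvisited position around until it returns:
(0 1 3 7 15 31) (2 5 11 23 47 32) (4 9 19 39 16 33) (6 13 27 55 48 34) (8 17 35) (10 21 43 24 49 36) (12 25 51 40 18 37) (14 29 59 56 50 38) ... plus 4 more
12 cycles in total.

12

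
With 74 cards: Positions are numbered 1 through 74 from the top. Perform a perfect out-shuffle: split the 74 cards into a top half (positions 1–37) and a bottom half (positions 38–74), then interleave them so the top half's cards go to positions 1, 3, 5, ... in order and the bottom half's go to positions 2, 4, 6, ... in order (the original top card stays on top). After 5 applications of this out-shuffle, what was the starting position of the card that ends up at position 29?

11

Work backwards from position 29, undoing one out-shuffle at a time:
29 ← 15 ← 8 ← 41 ← 21 ← 11
So the card now at position 29 started at position 11.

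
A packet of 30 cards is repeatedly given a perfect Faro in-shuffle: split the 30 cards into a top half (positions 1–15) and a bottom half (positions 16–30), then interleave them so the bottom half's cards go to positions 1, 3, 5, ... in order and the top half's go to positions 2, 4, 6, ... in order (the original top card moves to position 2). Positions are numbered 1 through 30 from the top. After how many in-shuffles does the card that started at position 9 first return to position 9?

5

Follow position 9 under repeated in-shuffles:
9 → 18 → 5 → 10 → 20 → 9
It first returns after 5 in-shuffles.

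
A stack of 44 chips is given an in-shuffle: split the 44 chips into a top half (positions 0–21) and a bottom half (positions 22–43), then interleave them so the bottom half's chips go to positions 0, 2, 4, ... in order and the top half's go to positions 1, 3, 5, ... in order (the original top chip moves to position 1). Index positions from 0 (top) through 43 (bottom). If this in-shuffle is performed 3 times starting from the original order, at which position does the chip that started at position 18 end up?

16

Track the chip's position through each in-shuffle:
18 → 37 → 30 → 16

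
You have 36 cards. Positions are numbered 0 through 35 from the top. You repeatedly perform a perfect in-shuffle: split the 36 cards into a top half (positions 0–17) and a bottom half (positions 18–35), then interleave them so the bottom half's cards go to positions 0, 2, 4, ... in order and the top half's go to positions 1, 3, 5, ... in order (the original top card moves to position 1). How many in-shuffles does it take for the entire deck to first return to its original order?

36

The in-shuffle permutes the 36 positions with cycle lengths [36].
Every card is home exactly when every cycle has completed a whole number of laps, i.e. after lcm(36) = 36 in-shuffles.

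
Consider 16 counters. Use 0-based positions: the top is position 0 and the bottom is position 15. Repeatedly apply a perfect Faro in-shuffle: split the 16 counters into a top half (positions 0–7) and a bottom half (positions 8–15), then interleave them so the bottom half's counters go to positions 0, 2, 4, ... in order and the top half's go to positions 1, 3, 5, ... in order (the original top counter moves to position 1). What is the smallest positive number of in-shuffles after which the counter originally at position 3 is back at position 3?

8

Follow position 3 under repeated in-shuffles:
3 → 7 → 15 → 14 → 12 → 8 → 0 → 1 → 3
It first returns after 8 in-shuffles.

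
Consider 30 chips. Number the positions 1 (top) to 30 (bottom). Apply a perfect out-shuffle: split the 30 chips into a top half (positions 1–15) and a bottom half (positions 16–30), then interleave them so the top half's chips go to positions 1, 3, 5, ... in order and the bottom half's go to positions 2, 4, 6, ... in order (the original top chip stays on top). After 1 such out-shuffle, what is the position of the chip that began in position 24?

18

Track the chip's position through each out-shuffle:
24 → 18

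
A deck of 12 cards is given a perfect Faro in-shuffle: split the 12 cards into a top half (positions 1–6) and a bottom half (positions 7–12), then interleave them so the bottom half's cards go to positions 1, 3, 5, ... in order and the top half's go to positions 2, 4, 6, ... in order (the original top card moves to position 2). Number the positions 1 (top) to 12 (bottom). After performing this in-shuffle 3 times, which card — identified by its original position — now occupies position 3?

2

Work backwards from position 3, undoing one in-shuffle at a time:
3 ← 8 ← 4 ← 2
So the card now at position 3 started at position 2.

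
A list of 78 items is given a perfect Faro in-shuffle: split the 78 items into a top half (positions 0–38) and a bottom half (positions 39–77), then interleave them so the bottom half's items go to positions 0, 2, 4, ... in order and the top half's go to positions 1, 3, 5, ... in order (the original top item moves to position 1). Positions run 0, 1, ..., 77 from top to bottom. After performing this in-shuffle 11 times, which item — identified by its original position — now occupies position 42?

5

Work backwards from position 42, undoing one in-shuffle at a time:
42 ← 60 ← 69 ← 34 ← 56 ← 67 ← 33 ← 16 ← 47 ← 23 ← 11 ← 5
So the item now at position 42 started at position 5.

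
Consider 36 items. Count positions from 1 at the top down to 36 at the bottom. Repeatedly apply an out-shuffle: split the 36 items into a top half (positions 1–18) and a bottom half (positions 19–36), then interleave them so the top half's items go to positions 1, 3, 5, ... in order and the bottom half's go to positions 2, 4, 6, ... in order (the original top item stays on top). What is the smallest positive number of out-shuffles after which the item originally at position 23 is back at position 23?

12

Follow position 23 under repeated out-shuffles:
23 → 10 → 19 → 2 → 3 → 5 → 9 → 17 → 33 → 30 → 24 → 12 → 23
It first returns after 12 out-shuffles.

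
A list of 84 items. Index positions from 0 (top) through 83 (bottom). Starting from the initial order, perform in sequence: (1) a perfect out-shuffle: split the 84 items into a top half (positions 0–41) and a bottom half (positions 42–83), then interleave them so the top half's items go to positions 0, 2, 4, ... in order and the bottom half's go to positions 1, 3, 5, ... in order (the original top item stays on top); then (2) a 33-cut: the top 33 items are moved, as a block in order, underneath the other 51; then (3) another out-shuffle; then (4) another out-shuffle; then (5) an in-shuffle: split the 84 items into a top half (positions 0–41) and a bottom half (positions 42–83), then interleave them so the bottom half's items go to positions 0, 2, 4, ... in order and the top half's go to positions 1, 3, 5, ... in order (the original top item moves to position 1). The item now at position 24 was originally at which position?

Undo the operations in reverse order, starting from position 24:
  undo op 5 (in-shuffle, from bottom half): 24 ← 54
  undo op 4 (out-shuffle, from top half): 54 ← 27
  undo op 3 (out-shuffle, from bottom half): 27 ← 55
  undo op 2 (cut 33): 55 ← 4
  undo op 1 (out-shuffle, from top half): 4 ← 2
So the item at position 24 came from original position 2.

2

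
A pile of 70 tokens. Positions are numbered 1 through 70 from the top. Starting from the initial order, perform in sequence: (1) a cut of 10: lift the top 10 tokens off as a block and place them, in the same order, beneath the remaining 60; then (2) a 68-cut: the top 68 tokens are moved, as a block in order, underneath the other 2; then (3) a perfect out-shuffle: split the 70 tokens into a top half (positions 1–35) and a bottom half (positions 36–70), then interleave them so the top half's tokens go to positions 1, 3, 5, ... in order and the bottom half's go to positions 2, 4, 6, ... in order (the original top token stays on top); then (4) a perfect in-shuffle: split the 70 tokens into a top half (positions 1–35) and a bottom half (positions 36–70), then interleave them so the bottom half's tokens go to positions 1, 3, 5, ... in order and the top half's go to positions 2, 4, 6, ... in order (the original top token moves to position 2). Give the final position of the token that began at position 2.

45

Track the token from position 2 forward through each operation:
  after op 1 (cut 10): 2 → 62
  after op 2 (cut 68): 62 → 64
  after op 3 (out-shuffle): 64 → 58
  after op 4 (in-shuffle): 58 → 45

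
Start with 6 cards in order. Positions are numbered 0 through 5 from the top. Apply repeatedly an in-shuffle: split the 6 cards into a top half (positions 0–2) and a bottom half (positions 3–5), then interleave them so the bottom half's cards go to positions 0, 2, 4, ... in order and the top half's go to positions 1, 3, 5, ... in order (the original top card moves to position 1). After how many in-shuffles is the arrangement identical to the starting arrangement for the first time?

The in-shuffle permutes the 6 positions with cycle lengths [3, 3].
Every card is home exactly when every cycle has completed a whole number of laps, i.e. after lcm(3) = 3 in-shuffles.

3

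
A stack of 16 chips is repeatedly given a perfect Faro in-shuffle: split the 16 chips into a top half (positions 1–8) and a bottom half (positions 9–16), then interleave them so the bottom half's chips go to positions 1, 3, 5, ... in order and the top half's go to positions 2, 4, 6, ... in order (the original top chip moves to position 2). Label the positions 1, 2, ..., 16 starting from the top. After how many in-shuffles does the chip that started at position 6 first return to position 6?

8

Follow position 6 under repeated in-shuffles:
6 → 12 → 7 → 14 → 11 → 5 → 10 → 3 → 6
It first returns after 8 in-shuffles.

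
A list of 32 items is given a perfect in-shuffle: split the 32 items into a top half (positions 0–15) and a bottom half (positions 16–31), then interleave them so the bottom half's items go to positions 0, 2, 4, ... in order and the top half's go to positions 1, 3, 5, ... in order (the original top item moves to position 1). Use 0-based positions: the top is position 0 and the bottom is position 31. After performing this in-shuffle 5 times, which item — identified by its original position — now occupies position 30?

1

Work backwards from position 30, undoing one in-shuffle at a time:
30 ← 31 ← 15 ← 7 ← 3 ← 1
So the item now at position 30 started at position 1.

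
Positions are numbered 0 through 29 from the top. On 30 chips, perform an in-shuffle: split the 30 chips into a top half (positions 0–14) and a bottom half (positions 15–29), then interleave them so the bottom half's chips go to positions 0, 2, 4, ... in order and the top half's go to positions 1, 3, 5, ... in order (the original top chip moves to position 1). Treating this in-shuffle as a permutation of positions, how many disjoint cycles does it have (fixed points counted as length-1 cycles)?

6

Trace each unvisited position around until it returns:
(0 1 3 7 15) (2 5 11 23 16) (4 9 19 8 17) (6 13 27 24 18) (10 21 12 25 20) (14 29 28 26 22)
6 cycles in total.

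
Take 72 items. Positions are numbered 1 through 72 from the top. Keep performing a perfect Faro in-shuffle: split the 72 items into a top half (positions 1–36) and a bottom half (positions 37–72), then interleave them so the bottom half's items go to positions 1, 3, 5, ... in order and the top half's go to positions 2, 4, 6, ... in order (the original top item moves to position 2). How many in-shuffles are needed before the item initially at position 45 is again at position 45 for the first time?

Follow position 45 under repeated in-shuffles:
45 → 17 → 34 → 68 → 63 → 53 → 33 → 66 → 59 → 45
It first returns after 9 in-shuffles.

9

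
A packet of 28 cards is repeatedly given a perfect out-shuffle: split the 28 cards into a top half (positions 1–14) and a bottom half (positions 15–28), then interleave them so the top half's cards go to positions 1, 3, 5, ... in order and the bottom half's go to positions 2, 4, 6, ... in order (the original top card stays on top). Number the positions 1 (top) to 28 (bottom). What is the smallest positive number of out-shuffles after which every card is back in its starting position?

The out-shuffle permutes the 28 positions with cycle lengths [1, 1, 2, 6, 18].
Every card is home exactly when every cycle has completed a whole number of laps, i.e. after lcm(1, 2, 6, 18) = 18 out-shuffles.

18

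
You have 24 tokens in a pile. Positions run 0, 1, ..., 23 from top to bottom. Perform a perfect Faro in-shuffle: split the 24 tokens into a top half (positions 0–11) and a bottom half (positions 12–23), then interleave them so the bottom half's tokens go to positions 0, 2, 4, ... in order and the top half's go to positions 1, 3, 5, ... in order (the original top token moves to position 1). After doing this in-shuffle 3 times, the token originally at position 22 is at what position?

8

Track the token's position through each in-shuffle:
22 → 20 → 16 → 8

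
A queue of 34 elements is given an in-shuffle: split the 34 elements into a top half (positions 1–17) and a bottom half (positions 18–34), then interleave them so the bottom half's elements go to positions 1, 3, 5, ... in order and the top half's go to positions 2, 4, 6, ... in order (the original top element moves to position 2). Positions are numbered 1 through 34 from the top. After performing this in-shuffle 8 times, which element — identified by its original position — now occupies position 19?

24

Work backwards from position 19, undoing one in-shuffle at a time:
19 ← 27 ← 31 ← 33 ← 34 ← 17 ← 26 ← 13 ← 24
So the element now at position 19 started at position 24.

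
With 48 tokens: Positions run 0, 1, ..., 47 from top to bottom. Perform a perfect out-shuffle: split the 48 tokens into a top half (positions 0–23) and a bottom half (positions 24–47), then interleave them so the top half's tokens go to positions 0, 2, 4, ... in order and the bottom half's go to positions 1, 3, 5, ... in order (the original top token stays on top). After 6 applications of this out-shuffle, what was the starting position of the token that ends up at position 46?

11

Work backwards from position 46, undoing one out-shuffle at a time:
46 ← 23 ← 35 ← 41 ← 44 ← 22 ← 11
So the token now at position 46 started at position 11.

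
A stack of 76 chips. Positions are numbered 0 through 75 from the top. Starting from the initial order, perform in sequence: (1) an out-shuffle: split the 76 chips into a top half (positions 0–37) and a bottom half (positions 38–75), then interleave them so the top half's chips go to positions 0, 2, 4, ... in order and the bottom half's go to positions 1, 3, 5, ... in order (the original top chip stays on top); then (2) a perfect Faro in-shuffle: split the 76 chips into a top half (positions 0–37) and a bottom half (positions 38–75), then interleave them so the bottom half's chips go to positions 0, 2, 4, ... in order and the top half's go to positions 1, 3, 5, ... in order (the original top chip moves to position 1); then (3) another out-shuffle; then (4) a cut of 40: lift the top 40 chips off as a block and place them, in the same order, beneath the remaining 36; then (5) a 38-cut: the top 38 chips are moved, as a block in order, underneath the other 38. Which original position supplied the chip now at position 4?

Undo the operations in reverse order, starting from position 4:
  undo op 5 (cut 38): 4 ← 42
  undo op 4 (cut 40): 42 ← 6
  undo op 3 (out-shuffle, from top half): 6 ← 3
  undo op 2 (in-shuffle, from top half): 3 ← 1
  undo op 1 (out-shuffle, from bottom half): 1 ← 38
So the chip at position 4 came from original position 38.

38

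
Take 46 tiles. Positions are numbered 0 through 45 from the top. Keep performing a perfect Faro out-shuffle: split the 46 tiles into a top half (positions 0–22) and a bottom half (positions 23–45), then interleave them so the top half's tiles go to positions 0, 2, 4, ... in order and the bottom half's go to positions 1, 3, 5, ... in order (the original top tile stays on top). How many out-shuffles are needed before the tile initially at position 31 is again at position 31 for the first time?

Follow position 31 under repeated out-shuffles:
31 → 17 → 34 → 23 → 1 → 2 → 4 → 8 → 16 → 32 → 19 → 38 → 31
It first returns after 12 out-shuffles.

12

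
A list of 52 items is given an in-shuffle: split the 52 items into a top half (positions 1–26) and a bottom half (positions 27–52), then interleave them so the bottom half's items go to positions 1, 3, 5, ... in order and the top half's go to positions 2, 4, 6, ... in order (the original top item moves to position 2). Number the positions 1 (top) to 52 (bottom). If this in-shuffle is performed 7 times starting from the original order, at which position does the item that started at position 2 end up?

Track the item's position through each in-shuffle:
2 → 4 → 8 → 16 → 32 → 11 → 22 → 44

44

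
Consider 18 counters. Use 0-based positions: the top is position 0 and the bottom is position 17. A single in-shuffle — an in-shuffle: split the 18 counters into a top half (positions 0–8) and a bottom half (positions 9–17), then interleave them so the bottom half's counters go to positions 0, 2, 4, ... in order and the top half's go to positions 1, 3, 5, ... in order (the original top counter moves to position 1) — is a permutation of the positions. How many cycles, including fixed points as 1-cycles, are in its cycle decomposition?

1

Trace each unvisited position around until it returns:
(0 1 3 7 15 12 ... len 18)
1 cycle in total.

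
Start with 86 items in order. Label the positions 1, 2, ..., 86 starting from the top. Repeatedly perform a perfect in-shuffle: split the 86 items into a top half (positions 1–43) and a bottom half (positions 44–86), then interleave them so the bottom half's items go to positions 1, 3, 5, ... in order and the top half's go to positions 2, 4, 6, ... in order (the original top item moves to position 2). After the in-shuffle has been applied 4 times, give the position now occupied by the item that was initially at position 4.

64

Track the item's position through each in-shuffle:
4 → 8 → 16 → 32 → 64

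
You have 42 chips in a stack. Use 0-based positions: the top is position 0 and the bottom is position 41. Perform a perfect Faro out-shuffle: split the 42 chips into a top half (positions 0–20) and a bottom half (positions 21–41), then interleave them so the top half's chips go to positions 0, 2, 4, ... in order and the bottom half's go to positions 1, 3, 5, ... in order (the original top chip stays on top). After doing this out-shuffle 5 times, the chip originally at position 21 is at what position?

Track the chip's position through each out-shuffle:
21 → 1 → 2 → 4 → 8 → 16

16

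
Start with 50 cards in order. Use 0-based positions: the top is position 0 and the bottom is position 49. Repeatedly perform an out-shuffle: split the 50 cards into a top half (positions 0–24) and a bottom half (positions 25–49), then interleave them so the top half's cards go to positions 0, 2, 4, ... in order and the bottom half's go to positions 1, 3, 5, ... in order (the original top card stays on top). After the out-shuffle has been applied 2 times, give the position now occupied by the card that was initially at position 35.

Track the card's position through each out-shuffle:
35 → 21 → 42

42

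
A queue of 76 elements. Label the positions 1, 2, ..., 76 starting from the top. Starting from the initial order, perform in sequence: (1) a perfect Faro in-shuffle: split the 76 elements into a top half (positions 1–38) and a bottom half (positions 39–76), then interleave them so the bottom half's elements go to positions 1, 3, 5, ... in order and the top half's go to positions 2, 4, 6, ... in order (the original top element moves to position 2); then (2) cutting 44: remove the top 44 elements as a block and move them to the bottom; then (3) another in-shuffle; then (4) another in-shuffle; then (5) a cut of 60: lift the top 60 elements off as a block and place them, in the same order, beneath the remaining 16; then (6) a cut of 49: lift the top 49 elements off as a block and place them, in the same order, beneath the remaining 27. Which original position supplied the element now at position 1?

Undo the operations in reverse order, starting from position 1:
  undo op 6 (cut 49): 1 ← 50
  undo op 5 (cut 60): 50 ← 34
  undo op 4 (in-shuffle, from top half): 34 ← 17
  undo op 3 (in-shuffle, from bottom half): 17 ← 47
  undo op 2 (cut 44): 47 ← 15
  undo op 1 (in-shuffle, from bottom half): 15 ← 46
So the element at position 1 came from original position 46.

46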